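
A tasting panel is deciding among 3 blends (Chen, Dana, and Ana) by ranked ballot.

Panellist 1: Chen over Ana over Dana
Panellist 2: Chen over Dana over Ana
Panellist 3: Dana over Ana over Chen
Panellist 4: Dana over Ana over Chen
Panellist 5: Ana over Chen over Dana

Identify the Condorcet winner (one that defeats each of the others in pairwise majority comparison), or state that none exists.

Head-to-head results (5 voters total):
Chen vs Dana: Chen wins 3–2.
Chen vs Ana: Ana wins 3–2.
Dana vs Ana: Dana wins 3–2.
No candidate beats all others: Chen beats Dana beats Ana beats Chen, a majority cycle.

None — there is no Condorcet winner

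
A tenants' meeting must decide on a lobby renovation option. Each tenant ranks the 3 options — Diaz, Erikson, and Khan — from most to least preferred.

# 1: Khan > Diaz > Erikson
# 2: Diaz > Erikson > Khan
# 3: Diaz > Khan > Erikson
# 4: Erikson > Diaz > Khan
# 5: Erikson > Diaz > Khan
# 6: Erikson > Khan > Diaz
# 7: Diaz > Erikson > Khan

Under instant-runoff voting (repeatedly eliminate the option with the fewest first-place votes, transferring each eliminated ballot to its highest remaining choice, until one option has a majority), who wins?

Round 1: Diaz 3, Erikson 3, Khan 1. Khan has the fewest and is eliminated.
Round 2: Diaz 4, Erikson 3. Diaz has a majority.

Diaz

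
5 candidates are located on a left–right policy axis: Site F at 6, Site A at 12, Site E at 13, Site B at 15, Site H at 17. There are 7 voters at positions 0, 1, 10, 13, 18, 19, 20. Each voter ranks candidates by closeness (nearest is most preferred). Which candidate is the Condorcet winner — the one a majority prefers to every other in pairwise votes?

Site E

With single-peaked preferences on a line, the Condorcet winner is the candidate closest to the median voter.
The median voter (position 13) is closest to Site E at 13.
Check: Site E vs Site F — voters closer to Site E: 5 of 7.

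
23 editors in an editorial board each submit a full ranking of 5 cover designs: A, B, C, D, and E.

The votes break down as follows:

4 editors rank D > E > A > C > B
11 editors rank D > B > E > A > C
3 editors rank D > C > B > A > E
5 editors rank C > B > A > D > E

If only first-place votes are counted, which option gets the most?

First-place vote totals:
  A: 0
  B: 0
  C: 5
  D: 18
  E: 0
D has the most first-place votes.

D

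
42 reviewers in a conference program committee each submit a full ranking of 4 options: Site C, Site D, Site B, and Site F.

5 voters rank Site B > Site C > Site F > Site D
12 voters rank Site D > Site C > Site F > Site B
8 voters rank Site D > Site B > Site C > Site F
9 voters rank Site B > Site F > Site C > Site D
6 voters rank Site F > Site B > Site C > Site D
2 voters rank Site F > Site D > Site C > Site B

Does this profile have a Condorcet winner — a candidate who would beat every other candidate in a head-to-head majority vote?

No

Head-to-head results (42 voters total):
Site C vs Site D: Site D wins 22–20.
Site C vs Site B: Site B wins 28–14.
Site C vs Site F: Site C wins 25–17.
Site D vs Site B: Site D wins 22–20.
Site D vs Site F: Site F wins 22–20.
Site B vs Site F: Site B wins 22–20.
No candidate beats all others: Site C beats Site F beats Site D beats Site C, a majority cycle.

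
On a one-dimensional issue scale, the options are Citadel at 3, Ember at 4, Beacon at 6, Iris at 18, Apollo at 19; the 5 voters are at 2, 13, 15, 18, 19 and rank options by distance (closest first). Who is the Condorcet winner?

With single-peaked preferences on a line, the Condorcet winner is the candidate closest to the median voter.
The median voter (position 15) is closest to Iris at 18.
Check: Iris vs Beacon — voters closer to Iris: 4 of 5.

Iris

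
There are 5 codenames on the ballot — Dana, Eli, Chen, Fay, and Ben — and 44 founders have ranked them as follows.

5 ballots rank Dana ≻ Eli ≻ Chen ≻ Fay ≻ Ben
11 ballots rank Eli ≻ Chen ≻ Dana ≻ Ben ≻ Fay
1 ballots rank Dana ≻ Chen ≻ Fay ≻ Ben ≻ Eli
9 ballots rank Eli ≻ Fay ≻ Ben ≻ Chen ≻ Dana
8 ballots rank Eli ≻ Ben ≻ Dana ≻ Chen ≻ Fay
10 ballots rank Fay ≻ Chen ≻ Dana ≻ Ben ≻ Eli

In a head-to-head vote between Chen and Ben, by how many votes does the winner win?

10

Ballots ranking Chen above Ben: 5+11+1+10 = 27.
Ballots ranking Ben above Chen: 9+8 = 17.
Chen wins 27–17, a margin of 10.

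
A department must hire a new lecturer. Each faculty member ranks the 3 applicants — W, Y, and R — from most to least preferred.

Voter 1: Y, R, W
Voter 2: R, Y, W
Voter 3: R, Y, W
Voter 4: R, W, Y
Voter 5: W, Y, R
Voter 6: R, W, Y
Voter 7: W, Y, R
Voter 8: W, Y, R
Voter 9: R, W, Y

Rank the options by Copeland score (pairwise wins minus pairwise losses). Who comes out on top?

R

Pairwise results:
  W vs Y: W wins 6–3.
  W vs R: R wins 6–3.
  Y vs R: R wins 5–4.
Copeland scores (wins − losses):
  W: 1 − 1 = 0
  Y: 0 − 2 = -2
  R: 2 − 0 = 2
R has the best Copeland score.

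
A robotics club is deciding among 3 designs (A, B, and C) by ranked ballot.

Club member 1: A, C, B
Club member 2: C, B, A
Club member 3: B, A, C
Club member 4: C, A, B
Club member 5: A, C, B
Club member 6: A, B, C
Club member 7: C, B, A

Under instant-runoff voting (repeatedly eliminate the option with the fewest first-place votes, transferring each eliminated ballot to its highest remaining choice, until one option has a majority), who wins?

Round 1: A 3, C 3, B 1. B has the fewest and is eliminated.
Round 2: A 4, C 3. A has a majority.

A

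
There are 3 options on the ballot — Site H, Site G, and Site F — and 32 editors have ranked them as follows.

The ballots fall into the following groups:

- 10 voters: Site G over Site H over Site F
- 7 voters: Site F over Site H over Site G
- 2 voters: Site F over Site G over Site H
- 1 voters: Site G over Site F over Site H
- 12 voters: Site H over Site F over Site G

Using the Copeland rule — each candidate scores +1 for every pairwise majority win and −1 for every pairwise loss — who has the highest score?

Pairwise results:
  Site H vs Site G: Site H wins 19–13.
  Site H vs Site F: Site H wins 22–10.
  Site G vs Site F: Site F wins 21–11.
Copeland scores (wins − losses):
  Site H: 2 − 0 = 2
  Site G: 0 − 2 = -2
  Site F: 1 − 1 = 0
Site H has the best Copeland score.

Site H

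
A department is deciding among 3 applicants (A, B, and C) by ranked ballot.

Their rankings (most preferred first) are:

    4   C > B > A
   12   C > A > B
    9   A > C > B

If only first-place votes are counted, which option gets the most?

First-place vote totals:
  A: 9
  B: 0
  C: 16
C has the most first-place votes.

C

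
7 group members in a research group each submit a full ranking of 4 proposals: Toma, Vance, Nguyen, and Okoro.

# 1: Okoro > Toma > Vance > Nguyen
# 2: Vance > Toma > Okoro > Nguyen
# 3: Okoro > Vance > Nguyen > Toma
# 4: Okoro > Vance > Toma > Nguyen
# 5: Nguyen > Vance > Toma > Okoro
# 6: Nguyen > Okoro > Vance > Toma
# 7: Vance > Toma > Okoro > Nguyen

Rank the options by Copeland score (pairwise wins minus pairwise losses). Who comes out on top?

Pairwise results:
  Toma vs Vance: Vance wins 6–1.
  Toma vs Nguyen: Toma wins 4–3.
  Toma vs Okoro: Okoro wins 4–3.
  Vance vs Nguyen: Vance wins 5–2.
  Vance vs Okoro: Okoro wins 4–3.
  Nguyen vs Okoro: Okoro wins 5–2.
Copeland scores (wins − losses):
  Toma: 1 − 2 = -1
  Vance: 2 − 1 = 1
  Nguyen: 0 − 3 = -3
  Okoro: 3 − 0 = 3
Okoro has the best Copeland score.

Okoro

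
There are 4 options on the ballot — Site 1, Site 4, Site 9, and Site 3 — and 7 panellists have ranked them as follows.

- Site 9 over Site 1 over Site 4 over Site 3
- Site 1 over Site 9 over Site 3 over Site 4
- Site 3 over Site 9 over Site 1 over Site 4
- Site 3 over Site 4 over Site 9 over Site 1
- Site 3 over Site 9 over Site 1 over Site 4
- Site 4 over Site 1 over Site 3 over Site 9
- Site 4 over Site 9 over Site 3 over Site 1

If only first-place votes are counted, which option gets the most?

Site 3

First-place vote totals:
  Site 1: 1
  Site 4: 2
  Site 9: 1
  Site 3: 3
Site 3 has the most first-place votes.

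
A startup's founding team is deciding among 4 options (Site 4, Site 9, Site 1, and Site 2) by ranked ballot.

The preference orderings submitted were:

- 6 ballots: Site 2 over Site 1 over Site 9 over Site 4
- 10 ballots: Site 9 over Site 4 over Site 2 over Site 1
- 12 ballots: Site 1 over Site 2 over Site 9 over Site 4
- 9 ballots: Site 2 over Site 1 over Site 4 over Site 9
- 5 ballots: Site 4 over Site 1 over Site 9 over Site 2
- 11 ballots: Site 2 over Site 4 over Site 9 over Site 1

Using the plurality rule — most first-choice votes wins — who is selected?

First-place vote totals:
  Site 4: 5
  Site 9: 10
  Site 1: 12
  Site 2: 26
Site 2 has the most first-place votes.

Site 2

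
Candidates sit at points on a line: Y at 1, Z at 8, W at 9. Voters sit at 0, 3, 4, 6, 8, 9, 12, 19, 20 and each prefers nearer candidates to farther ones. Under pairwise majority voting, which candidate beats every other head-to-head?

Z

With single-peaked preferences on a line, the Condorcet winner is the candidate closest to the median voter.
The median voter (position 8) is closest to Z at 8.
Check: Z vs W — voters closer to Z: 5 of 9.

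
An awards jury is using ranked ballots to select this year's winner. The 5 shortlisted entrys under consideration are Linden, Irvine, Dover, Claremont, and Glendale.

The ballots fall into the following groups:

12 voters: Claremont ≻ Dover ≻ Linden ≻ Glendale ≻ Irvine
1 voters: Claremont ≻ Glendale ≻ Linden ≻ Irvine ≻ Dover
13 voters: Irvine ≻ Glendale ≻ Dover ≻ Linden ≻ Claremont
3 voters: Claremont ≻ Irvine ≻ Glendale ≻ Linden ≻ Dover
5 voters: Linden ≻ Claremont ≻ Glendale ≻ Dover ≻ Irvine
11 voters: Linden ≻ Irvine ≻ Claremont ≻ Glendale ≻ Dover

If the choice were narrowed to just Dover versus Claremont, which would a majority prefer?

Ballots ranking Dover above Claremont: 13.
Ballots ranking Claremont above Dover: 12+1+3+5+11 = 32.
Claremont wins the head-to-head, 32–13.

Claremont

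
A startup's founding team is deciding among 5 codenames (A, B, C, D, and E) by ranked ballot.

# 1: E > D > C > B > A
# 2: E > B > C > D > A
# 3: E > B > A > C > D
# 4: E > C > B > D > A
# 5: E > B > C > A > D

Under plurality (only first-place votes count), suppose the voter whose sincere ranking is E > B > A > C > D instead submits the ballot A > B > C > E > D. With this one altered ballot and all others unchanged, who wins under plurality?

E

First-place totals with the altered ballot: A 1, B 0, C 0, D 0, E 4.
The winner is unchanged: still E.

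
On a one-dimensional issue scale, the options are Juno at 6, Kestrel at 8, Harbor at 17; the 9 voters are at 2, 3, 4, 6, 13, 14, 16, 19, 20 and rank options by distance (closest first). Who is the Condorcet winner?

With single-peaked preferences on a line, the Condorcet winner is the candidate closest to the median voter.
The median voter (position 13) is closest to Harbor at 17.
Check: Harbor vs Juno — voters closer to Harbor: 5 of 9.

Harbor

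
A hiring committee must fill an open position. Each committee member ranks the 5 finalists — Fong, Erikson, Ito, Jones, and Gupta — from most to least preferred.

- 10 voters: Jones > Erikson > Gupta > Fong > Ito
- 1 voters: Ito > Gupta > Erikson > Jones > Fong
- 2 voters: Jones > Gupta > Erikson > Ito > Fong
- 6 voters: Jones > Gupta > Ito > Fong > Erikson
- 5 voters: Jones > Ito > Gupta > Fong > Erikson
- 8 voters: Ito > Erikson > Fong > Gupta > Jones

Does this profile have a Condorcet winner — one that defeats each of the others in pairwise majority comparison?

Yes

Head-to-head results (32 voters total):
Fong vs Erikson: Erikson wins 21–11.
Fong vs Ito: Ito wins 22–10.
Fong vs Jones: Jones wins 24–8.
Fong vs Gupta: Gupta wins 24–8.
Erikson vs Ito: Ito wins 20–12.
Erikson vs Jones: Jones wins 23–9.
Erikson vs Gupta: Erikson wins 18–14.
Ito vs Jones: Jones wins 23–9.
Ito vs Gupta: Gupta wins 18–14.
Jones vs Gupta: Jones wins 23–9.
Jones beats each rival — Fong (24–8), Erikson (23–9), Ito (23–9), Gupta (23–9) — so Jones is the Condorcet winner.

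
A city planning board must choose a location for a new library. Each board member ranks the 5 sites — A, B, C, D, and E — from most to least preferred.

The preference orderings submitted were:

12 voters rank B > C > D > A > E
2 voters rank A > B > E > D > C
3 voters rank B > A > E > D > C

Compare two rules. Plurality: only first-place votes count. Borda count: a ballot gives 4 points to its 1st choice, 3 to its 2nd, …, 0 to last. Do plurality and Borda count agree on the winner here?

Yes

Plurality first-place counts: A 2, B 15, C 0, D 0, E 0 → B.
Borda totals: A 29, B 66, C 36, D 29, E 10 → B.
The two rules agree on B.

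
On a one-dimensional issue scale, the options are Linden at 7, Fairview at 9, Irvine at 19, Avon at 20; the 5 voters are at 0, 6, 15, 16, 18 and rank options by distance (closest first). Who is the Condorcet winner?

Irvine

With single-peaked preferences on a line, the Condorcet winner is the candidate closest to the median voter.
The median voter (position 15) is closest to Irvine at 19.
Check: Irvine vs Avon — voters closer to Irvine: 5 of 5.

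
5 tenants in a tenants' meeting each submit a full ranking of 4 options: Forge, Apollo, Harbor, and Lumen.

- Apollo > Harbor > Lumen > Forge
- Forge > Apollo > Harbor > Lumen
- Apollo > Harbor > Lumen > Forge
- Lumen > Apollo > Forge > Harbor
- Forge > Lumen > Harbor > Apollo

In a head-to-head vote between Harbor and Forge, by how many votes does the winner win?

1

Ballots ranking Harbor above Forge: 2.
Ballots ranking Forge above Harbor: 3.
Forge wins 3–2, a margin of 1.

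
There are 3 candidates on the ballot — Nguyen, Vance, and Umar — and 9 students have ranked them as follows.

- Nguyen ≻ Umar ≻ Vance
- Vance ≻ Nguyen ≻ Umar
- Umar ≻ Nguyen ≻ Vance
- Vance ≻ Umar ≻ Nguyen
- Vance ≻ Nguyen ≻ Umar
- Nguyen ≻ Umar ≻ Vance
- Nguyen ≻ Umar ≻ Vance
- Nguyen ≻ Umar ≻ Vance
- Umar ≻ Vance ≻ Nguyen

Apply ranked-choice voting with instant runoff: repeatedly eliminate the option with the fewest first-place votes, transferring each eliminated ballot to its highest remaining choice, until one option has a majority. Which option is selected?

Round 1: Nguyen 4, Vance 3, Umar 2. Umar has the fewest and is eliminated.
Round 2: Nguyen 5, Vance 4. Nguyen has a majority.

Nguyen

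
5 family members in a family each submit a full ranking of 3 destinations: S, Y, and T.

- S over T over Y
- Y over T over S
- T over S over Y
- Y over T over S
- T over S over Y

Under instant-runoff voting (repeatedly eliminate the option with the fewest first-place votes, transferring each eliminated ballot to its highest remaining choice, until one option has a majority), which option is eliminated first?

S

Round 1: Y 2, T 2, S 1. S has the fewest and is eliminated.
Round 2: T 3, Y 2. T has a majority.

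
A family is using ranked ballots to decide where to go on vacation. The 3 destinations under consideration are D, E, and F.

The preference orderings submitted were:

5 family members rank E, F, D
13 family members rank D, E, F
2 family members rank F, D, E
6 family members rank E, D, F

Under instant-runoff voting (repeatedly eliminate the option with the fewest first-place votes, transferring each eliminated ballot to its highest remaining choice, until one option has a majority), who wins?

D

Round 1: D 13, E 11, F 2. F has the fewest and is eliminated.
Round 2: D 15, E 11. D has a majority.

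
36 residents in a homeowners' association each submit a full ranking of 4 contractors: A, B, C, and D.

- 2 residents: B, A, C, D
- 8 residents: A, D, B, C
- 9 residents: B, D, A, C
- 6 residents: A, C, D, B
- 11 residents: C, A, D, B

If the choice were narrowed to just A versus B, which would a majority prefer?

Ballots ranking A above B: 8+6+11 = 25.
Ballots ranking B above A: 2+9 = 11.
A wins the head-to-head, 25–11.

A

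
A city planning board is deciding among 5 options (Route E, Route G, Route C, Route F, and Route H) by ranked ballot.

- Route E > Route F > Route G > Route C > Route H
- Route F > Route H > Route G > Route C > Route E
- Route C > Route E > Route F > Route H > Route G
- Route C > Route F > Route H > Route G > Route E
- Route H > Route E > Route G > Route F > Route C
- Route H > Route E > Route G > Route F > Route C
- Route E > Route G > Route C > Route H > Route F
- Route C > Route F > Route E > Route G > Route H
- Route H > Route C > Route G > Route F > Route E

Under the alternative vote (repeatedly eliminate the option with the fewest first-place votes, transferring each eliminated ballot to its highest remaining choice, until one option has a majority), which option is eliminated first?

Route G

Round 1: Route C 3, Route H 3, Route E 2, Route F 1, Route G 0. Route G has the fewest and is eliminated.
Round 2: Route C 3, Route H 3, Route E 2, Route F 1. Route F has the fewest and is eliminated.
Round 3: Route H 4, Route C 3, Route E 2. Route E has the fewest and is eliminated.
Round 4: Route C 5, Route H 4. Route C has a majority.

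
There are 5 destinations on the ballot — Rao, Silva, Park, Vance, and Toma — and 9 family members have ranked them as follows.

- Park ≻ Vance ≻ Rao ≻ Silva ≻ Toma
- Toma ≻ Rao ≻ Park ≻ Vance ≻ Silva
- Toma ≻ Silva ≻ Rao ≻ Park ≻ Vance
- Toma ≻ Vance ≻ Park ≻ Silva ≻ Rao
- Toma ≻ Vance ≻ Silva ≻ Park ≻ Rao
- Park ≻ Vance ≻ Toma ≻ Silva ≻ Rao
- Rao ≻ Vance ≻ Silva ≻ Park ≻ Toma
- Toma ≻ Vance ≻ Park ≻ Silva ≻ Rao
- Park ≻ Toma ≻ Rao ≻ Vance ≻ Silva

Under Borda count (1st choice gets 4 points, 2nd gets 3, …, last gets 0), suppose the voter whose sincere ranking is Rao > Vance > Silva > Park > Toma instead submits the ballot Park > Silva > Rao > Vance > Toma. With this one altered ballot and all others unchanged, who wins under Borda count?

Toma

Borda totals with the altered ballot: Rao 11, Silva 12, Park 24, Vance 18, Toma 25.
The winner is unchanged: still Toma.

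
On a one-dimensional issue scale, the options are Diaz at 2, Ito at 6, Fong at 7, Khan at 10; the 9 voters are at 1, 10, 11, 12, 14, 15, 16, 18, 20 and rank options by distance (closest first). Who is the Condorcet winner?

Khan

With single-peaked preferences on a line, the Condorcet winner is the candidate closest to the median voter.
The median voter (position 14) is closest to Khan at 10.
Check: Khan vs Ito — voters closer to Khan: 8 of 9.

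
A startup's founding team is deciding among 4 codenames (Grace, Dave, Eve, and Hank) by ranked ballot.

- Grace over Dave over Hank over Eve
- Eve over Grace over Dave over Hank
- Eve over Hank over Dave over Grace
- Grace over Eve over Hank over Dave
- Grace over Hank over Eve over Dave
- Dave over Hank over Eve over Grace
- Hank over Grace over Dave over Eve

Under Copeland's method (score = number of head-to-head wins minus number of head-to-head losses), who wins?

Grace

Pairwise results:
  Grace vs Dave: Grace wins 5–2.
  Grace vs Eve: Grace wins 4–3.
  Grace vs Hank: Grace wins 4–3.
  Dave vs Eve: Eve wins 4–3.
  Dave vs Hank: Hank wins 4–3.
  Eve vs Hank: Hank wins 4–3.
Copeland scores (wins − losses):
  Grace: 3 − 0 = 3
  Dave: 0 − 3 = -3
  Eve: 1 − 2 = -1
  Hank: 2 − 1 = 1
Grace has the best Copeland score.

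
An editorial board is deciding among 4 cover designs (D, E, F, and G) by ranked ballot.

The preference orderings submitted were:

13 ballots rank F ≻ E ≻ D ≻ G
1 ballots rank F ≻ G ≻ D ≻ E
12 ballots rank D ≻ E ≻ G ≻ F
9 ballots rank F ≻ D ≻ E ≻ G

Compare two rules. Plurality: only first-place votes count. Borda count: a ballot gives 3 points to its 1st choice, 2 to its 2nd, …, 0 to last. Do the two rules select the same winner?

Plurality first-place counts: D 12, E 0, F 23, G 0 → F.
Borda totals: D 68, E 59, F 69, G 14 → F.
The two rules agree on F.

Yes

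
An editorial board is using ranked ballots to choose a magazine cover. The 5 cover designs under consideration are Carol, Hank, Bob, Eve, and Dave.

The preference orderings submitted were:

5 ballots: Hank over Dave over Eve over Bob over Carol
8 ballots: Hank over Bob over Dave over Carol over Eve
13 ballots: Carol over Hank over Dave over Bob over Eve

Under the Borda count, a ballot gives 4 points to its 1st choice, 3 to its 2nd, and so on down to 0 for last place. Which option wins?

Hank

Borda scores:
  Carol: 5·0 + 8·1 + 13·4 = 60
  Hank: 5·4 + 8·4 + 13·3 = 91
  Bob: 5·1 + 8·3 + 13·1 = 42
  Eve: 5·2 + 8·0 + 13·0 = 10
  Dave: 5·3 + 8·2 + 13·2 = 57
Hank has the highest total.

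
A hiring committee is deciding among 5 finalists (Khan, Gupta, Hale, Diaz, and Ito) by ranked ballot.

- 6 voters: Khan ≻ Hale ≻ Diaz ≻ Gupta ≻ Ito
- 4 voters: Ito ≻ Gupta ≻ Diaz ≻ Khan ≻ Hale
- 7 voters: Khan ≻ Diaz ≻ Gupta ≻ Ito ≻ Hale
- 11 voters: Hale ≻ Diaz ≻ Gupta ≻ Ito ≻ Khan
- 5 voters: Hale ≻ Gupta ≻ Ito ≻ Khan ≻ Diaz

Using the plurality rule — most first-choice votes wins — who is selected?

First-place vote totals:
  Khan: 13
  Gupta: 0
  Hale: 16
  Diaz: 0
  Ito: 4
Hale has the most first-place votes.

Hale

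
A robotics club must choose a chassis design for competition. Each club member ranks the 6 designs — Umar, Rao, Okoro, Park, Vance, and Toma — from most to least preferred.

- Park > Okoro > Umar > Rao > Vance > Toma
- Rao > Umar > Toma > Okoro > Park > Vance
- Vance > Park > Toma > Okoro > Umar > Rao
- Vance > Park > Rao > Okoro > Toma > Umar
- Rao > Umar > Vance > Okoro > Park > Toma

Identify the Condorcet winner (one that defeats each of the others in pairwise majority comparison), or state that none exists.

There is no Condorcet winner

Head-to-head results (5 voters total):
Umar vs Rao: Rao wins 3–2.
Umar vs Okoro: Okoro wins 3–2.
Umar vs Park: Park wins 3–2.
Umar vs Vance: Umar wins 3–2.
Umar vs Toma: Umar wins 3–2.
Rao vs Okoro: Rao wins 3–2.
Rao vs Park: Park wins 3–2.
Rao vs Vance: Rao wins 3–2.
Rao vs Toma: Rao wins 4–1.
Okoro vs Park: Park wins 3–2.
Okoro vs Vance: Vance wins 3–2.
Okoro vs Toma: Okoro wins 3–2.
Park vs Vance: Vance wins 3–2.
Park vs Toma: Park wins 4–1.
Vance vs Toma: Vance wins 4–1.
No candidate beats all others: Umar beats Vance beats Okoro beats Umar, a majority cycle.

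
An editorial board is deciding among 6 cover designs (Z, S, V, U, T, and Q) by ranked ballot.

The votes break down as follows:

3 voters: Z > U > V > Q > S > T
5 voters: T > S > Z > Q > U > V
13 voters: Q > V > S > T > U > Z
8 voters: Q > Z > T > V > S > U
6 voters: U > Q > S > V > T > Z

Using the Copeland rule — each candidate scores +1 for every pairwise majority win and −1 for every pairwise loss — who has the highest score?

Q

Pairwise results:
  Z vs S: S wins 24–11.
  Z vs V: V wins 19–16.
  Z vs U: U wins 19–16.
  Z vs T: T wins 24–11.
  Z vs Q: Q wins 27–8.
  S vs V: V wins 24–11.
  S vs U: S wins 26–9.
  S vs T: S wins 22–13.
  S vs Q: Q wins 30–5.
  V vs U: V wins 21–14.
  V vs T: V wins 22–13.
  V vs Q: Q wins 32–3.
  U vs T: T wins 26–9.
  U vs Q: Q wins 26–9.
  T vs Q: Q wins 30–5.
Copeland scores (wins − losses):
  Z: 0 − 5 = -5
  S: 3 − 2 = 1
  V: 4 − 1 = 3
  U: 1 − 4 = -3
  T: 2 − 3 = -1
  Q: 5 − 0 = 5
Q has the best Copeland score.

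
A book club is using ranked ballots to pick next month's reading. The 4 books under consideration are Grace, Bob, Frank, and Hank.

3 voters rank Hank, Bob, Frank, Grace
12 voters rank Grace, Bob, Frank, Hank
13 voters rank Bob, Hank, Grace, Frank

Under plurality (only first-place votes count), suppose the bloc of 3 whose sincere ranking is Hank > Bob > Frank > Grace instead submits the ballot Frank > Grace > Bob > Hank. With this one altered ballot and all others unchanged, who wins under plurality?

First-place totals with the altered ballot: Grace 12, Bob 13, Frank 3, Hank 0.
The winner is unchanged: still Bob.

Bob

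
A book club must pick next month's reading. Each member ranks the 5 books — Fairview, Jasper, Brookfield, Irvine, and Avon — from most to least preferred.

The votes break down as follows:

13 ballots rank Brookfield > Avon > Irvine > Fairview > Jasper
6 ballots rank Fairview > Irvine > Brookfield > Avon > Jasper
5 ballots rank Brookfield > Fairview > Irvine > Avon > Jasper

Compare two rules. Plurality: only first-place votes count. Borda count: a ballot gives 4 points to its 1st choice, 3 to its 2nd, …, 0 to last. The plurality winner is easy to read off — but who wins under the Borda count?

Plurality first-place counts: Fairview 6, Jasper 0, Brookfield 18, Irvine 0, Avon 0 → Brookfield.
Borda totals: Fairview 52, Jasper 0, Brookfield 84, Irvine 54, Avon 50 → Brookfield.

Brookfield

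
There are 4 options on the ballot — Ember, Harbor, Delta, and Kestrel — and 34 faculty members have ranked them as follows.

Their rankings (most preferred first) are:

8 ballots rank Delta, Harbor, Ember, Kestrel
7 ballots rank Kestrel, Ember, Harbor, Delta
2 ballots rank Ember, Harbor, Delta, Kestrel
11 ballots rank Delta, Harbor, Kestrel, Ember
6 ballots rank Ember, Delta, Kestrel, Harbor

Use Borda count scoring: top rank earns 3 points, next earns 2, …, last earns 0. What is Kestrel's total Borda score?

38

Borda scores:
  Ember: 8·1 + 7·2 + 2·3 + 11·0 + 6·3 = 46
  Harbor: 8·2 + 7·1 + 2·2 + 11·2 + 6·0 = 49
  Delta: 8·3 + 7·0 + 2·1 + 11·3 + 6·2 = 71
  Kestrel: 8·0 + 7·3 + 2·0 + 11·1 + 6·1 = 38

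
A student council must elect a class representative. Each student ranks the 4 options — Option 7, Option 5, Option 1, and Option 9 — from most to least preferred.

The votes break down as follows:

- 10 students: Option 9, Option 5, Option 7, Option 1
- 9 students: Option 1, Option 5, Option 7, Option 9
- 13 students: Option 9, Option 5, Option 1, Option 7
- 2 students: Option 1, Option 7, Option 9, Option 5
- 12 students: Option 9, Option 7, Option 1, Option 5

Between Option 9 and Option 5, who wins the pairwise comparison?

Option 9

Ballots ranking Option 9 above Option 5: 10+13+2+12 = 37.
Ballots ranking Option 5 above Option 9: 9.
Option 9 wins the head-to-head, 37–9.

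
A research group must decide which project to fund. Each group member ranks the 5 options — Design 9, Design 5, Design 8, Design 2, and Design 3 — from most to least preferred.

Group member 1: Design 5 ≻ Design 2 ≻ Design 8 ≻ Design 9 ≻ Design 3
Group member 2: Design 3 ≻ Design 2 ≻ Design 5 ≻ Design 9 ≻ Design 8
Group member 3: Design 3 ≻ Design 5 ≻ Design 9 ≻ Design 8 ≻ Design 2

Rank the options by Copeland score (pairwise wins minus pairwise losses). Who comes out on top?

Design 3

Pairwise results:
  Design 9 vs Design 5: Design 5 wins 3–0.
  Design 9 vs Design 8: Design 9 wins 2–1.
  Design 9 vs Design 2: Design 2 wins 2–1.
  Design 9 vs Design 3: Design 3 wins 2–1.
  Design 5 vs Design 8: Design 5 wins 3–0.
  Design 5 vs Design 2: Design 5 wins 2–1.
  Design 5 vs Design 3: Design 3 wins 2–1.
  Design 8 vs Design 2: Design 2 wins 2–1.
  Design 8 vs Design 3: Design 3 wins 2–1.
  Design 2 vs Design 3: Design 3 wins 2–1.
Copeland scores (wins − losses):
  Design 9: 1 − 3 = -2
  Design 5: 3 − 1 = 2
  Design 8: 0 − 4 = -4
  Design 2: 2 − 2 = 0
  Design 3: 4 − 0 = 4
Design 3 has the best Copeland score.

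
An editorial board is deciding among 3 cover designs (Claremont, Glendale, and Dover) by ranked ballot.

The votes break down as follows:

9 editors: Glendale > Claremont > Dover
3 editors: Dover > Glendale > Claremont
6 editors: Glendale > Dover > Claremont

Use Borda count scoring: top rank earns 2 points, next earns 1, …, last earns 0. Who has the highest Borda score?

Borda scores:
  Claremont: 9·1 + 3·0 + 6·0 = 9
  Glendale: 9·2 + 3·1 + 6·2 = 33
  Dover: 9·0 + 3·2 + 6·1 = 12
Glendale has the highest total.

Glendale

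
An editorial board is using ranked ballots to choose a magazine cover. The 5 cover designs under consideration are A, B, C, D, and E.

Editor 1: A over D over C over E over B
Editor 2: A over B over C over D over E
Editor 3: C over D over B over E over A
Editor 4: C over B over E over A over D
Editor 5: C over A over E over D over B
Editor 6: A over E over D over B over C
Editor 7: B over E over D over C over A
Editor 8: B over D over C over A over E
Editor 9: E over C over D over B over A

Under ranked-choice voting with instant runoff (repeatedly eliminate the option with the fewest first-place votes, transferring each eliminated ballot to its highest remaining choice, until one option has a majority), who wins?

C

Round 1: A 3, C 3, B 2, E 1, D 0. D has the fewest and is eliminated.
Round 2: A 3, C 3, B 2, E 1. E has the fewest and is eliminated.
Round 3: C 4, A 3, B 2. B has the fewest and is eliminated.
Round 4: C 6, A 3. C has a majority.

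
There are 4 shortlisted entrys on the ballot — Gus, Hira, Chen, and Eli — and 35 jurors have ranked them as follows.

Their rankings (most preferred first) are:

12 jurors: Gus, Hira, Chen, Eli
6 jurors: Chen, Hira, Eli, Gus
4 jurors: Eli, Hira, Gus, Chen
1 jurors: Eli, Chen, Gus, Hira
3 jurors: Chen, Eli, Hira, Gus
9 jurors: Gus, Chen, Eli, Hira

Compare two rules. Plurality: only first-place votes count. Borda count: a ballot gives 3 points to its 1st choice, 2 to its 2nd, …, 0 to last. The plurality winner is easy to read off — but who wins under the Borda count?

Gus

Plurality first-place counts: Gus 21, Hira 0, Chen 9, Eli 5 → Gus.
Borda totals: Gus 68, Hira 47, Chen 59, Eli 36 → Gus.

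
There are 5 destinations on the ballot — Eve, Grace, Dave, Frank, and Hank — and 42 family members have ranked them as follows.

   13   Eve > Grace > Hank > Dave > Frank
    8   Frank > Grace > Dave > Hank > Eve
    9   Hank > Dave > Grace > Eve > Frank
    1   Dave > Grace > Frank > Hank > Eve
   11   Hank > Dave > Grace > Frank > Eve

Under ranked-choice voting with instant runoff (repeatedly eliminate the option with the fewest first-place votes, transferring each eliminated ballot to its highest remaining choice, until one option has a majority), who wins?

Hank

Round 1: Hank 20, Eve 13, Frank 8, Dave 1, Grace 0. Grace has the fewest and is eliminated.
Round 2: Hank 20, Eve 13, Frank 8, Dave 1. Dave has the fewest and is eliminated.
Round 3: Hank 20, Eve 13, Frank 9. Frank has the fewest and is eliminated.
Round 4: Hank 29, Eve 13. Hank has a majority.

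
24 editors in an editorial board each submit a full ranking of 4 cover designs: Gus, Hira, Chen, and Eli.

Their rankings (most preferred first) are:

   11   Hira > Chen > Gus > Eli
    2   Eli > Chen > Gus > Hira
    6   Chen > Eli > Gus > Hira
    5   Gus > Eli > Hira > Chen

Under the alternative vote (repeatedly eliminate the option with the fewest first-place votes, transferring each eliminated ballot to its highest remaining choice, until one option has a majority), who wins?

Round 1: Hira 11, Chen 6, Gus 5, Eli 2. Eli has the fewest and is eliminated.
Round 2: Hira 11, Chen 8, Gus 5. Gus has the fewest and is eliminated.
Round 3: Hira 16, Chen 8. Hira has a majority.

Hira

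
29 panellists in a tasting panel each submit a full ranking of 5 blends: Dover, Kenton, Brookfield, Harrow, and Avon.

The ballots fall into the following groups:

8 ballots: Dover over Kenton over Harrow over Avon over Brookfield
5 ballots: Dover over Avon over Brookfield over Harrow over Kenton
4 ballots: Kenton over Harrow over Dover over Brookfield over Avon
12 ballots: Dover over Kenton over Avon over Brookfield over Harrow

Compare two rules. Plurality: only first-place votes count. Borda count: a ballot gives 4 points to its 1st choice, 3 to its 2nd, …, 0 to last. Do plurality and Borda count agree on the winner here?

Plurality first-place counts: Dover 25, Kenton 4, Brookfield 0, Harrow 0, Avon 0 → Dover.
Borda totals: Dover 108, Kenton 76, Brookfield 26, Harrow 33, Avon 47 → Dover.
The two rules agree on Dover.

Yes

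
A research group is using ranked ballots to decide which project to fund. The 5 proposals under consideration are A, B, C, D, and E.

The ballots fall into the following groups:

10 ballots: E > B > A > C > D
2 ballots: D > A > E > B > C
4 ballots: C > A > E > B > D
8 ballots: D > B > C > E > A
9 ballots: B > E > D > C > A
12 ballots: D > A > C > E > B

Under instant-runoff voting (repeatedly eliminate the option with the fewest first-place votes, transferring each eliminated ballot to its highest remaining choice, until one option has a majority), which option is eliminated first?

A

Round 1: D 22, E 10, B 9, C 4, A 0. A has the fewest and is eliminated.
Round 2: D 22, E 10, B 9, C 4. C has the fewest and is eliminated.
Round 3: D 22, E 14, B 9. B has the fewest and is eliminated.
Round 4: E 23, D 22. E has a majority.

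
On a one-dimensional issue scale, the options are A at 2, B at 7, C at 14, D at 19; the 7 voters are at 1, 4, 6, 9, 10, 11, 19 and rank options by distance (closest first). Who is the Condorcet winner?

B

With single-peaked preferences on a line, the Condorcet winner is the candidate closest to the median voter.
The median voter (position 9) is closest to B at 7.
Check: B vs D — voters closer to B: 6 of 7.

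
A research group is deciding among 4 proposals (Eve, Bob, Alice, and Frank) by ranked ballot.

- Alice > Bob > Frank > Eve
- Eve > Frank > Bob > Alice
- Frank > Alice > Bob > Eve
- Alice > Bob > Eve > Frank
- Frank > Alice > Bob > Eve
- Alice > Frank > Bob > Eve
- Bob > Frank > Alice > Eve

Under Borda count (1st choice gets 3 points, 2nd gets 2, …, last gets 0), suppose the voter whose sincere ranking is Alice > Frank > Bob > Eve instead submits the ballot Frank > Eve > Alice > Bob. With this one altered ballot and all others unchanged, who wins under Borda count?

Frank

Borda totals with the altered ballot: Eve 6, Bob 10, Alice 12, Frank 14.
The switch changes the winner from Alice to Frank.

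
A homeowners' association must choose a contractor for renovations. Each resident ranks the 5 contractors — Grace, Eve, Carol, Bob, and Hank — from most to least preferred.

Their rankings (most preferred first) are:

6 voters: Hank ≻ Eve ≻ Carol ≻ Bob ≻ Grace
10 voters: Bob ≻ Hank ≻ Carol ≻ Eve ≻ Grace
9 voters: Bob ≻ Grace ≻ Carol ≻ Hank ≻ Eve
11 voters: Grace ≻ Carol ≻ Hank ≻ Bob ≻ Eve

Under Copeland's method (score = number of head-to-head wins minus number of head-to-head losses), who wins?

Pairwise results:
  Grace vs Eve: Grace wins 20–16.
  Grace vs Carol: Grace wins 20–16.
  Grace vs Bob: Bob wins 25–11.
  Grace vs Hank: Grace wins 20–16.
  Eve vs Carol: Carol wins 30–6.
  Eve vs Bob: Bob wins 30–6.
  Eve vs Hank: Hank wins 36–0.
  Carol vs Bob: Bob wins 19–17.
  Carol vs Hank: Carol wins 20–16.
  Bob vs Hank: Bob wins 19–17.
Copeland scores (wins − losses):
  Grace: 3 − 1 = 2
  Eve: 0 − 4 = -4
  Carol: 2 − 2 = 0
  Bob: 4 − 0 = 4
  Hank: 1 − 3 = -2
Bob has the best Copeland score.

Bob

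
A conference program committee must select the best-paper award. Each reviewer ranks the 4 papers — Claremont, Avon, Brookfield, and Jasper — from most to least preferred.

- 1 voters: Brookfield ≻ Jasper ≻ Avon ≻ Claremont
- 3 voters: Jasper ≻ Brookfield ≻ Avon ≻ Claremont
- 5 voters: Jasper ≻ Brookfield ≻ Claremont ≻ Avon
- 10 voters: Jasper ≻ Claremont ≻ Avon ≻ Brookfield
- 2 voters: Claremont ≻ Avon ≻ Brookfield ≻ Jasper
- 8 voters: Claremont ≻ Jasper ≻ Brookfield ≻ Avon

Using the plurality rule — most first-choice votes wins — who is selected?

First-place vote totals:
  Claremont: 10
  Avon: 0
  Brookfield: 1
  Jasper: 18
Jasper has the most first-place votes.

Jasper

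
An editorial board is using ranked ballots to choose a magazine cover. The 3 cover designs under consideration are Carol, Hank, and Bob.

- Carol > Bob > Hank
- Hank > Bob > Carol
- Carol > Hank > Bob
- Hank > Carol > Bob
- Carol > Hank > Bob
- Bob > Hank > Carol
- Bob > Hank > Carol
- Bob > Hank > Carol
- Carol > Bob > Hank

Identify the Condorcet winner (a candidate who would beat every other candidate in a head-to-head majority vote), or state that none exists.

None — there is no Condorcet winner

Head-to-head results (9 voters total):
Carol vs Hank: Hank wins 5–4.
Carol vs Bob: Carol wins 5–4.
Hank vs Bob: Bob wins 5–4.
No candidate beats all others: Carol beats Bob beats Hank beats Carol, a majority cycle.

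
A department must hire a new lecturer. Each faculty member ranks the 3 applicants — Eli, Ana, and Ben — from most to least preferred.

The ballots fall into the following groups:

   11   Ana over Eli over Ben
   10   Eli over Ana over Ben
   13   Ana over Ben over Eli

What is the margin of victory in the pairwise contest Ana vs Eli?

14

Ballots ranking Ana above Eli: 11+13 = 24.
Ballots ranking Eli above Ana: 10.
Ana wins 24–10, a margin of 14.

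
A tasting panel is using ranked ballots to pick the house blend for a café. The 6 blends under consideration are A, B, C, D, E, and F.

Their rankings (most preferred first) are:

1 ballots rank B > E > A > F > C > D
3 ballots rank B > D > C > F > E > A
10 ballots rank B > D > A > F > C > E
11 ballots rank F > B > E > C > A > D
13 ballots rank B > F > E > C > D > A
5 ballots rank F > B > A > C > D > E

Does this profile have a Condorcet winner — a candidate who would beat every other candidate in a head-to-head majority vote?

Yes

Head-to-head results (43 voters total):
A vs B: B wins 43–0.
A vs C: C wins 27–16.
A vs D: D wins 26–17.
A vs E: E wins 28–15.
A vs F: F wins 32–11.
B vs C: B wins 43–0.
B vs D: B wins 43–0.
B vs E: B wins 43–0.
B vs F: B wins 27–16.
C vs D: C wins 30–13.
C vs E: E wins 25–18.
C vs F: F wins 40–3.
D vs E: E wins 25–18.
D vs F: F wins 30–13.
E vs F: F wins 42–1.
B beats each rival — A (43–0), C (43–0), D (43–0), E (43–0), F (27–16) — so B is the Condorcet winner.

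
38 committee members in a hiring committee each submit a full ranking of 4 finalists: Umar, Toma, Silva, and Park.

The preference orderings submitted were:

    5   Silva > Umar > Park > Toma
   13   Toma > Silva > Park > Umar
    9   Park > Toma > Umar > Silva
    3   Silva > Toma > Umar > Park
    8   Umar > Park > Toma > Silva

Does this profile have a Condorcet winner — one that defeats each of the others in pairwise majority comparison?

No

Head-to-head results (38 voters total):
Umar vs Toma: Toma wins 25–13.
Umar vs Silva: Silva wins 21–17.
Umar vs Park: Park wins 22–16.
Toma vs Silva: Toma wins 30–8.
Toma vs Park: Park wins 22–16.
Silva vs Park: Silva wins 21–17.
No candidate beats all others: Toma beats Silva beats Park beats Toma, a majority cycle.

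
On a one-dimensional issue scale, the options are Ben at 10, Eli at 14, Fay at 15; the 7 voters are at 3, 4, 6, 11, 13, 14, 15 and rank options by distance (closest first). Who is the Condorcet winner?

Ben

With single-peaked preferences on a line, the Condorcet winner is the candidate closest to the median voter.
The median voter (position 11) is closest to Ben at 10.
Check: Ben vs Fay — voters closer to Ben: 4 of 7.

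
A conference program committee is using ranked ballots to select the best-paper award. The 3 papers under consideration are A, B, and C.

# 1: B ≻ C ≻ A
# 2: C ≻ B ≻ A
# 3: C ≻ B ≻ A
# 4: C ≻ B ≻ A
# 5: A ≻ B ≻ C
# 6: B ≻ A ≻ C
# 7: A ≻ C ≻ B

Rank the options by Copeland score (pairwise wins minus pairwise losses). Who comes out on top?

C

Pairwise results:
  A vs B: B wins 5–2.
  A vs C: C wins 4–3.
  B vs C: C wins 4–3.
Copeland scores (wins − losses):
  A: 0 − 2 = -2
  B: 1 − 1 = 0
  C: 2 − 0 = 2
C has the best Copeland score.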